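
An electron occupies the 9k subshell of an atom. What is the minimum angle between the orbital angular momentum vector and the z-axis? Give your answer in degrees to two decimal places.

θ_min ≈ 20.70°

The 9k subshell has l = 7.
|L| = ℏ√(l(l+1)) = 2√14 ℏ.
The smallest angle corresponds to the largest L_z, i.e. m_l = l = 7, giving L_z = 7ℏ.
cos θ_min = 7/√56, so θ_min ≈ 20.70°.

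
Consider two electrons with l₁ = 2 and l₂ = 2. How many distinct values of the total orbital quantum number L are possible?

Angular momentum addition gives L = |l₁ − l₂|, …, l₁ + l₂.
L ∈ {0, 1, 2, 3, 4}.
That is 5 values.

5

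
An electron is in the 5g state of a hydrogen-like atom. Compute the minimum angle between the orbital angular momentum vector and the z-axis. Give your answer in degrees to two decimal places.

5g means n = 5, l = 4.
|L|² = l(l+1)ℏ² = 20ℏ², so |L| = 2√5 ℏ.
The smallest angle corresponds to the largest L_z, i.e. m_l = l = 4, giving L_z = 4ℏ.
cos θ_min = 4/√20, so θ_min ≈ 26.57°.

θ_min ≈ 26.57°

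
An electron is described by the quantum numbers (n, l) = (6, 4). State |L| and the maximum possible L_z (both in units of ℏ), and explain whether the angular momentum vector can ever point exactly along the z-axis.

|L| = 2√5 ℏ ≈ 4.4721ℏ, while L_z,max = lℏ = 4ℏ.
Since |L| > L_z,max, the vector can never point exactly along z; the closest it comes is θ_min = arccos(4/√20) ≈ 26.6°.

No: L_z,max = 4ℏ < |L| = 2√5 ℏ ≈ 4.472ℏ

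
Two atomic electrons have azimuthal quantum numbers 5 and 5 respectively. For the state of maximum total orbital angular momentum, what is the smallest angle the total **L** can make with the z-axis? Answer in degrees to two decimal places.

Angular momentum addition gives L = |l₁ − l₂|, …, l₁ + l₂.
So L can be 0, 1, 2, 3, 4, 5, 6, 7, 8, 9, 10.
The maximum is L = 10, with |L_tot| = ℏ√(10·11) = √110 ℏ.
The minimum angle with z is arccos(10/√110) ≈ 17.55°.

θ_min ≈ 17.55°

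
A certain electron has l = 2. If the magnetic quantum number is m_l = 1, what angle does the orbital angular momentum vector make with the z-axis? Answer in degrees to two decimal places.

|L| = √(l(l+1)) ℏ = √6 ℏ.
L_z = m_l ℏ = 1ℏ.
cos θ = L_z/|L| = 1/√6, so θ ≈ 65.91°.

θ ≈ 65.91°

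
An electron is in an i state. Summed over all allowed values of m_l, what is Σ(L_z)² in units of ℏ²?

I corresponds to l = 6.
m_l runs from −6 to 6, i.e. {-6, -5, -4, -3, -2, -1, 0, 1, 2, 3, 4, 5, 6}.
Σ m_l² = 2·(1 + 4 + 9 + 16 + 25 + 36) = 182.

Σ(L_z)² = 182 ℏ²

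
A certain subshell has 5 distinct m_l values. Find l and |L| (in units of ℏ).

5 = 2l + 1, so l = (5−1)/2 = 2.
|L| = ℏ√(l(l+1)) = ℏ√(2·3) = √6 ℏ.

l = 2, |L| = √6 ℏ ≈ 2.449ℏ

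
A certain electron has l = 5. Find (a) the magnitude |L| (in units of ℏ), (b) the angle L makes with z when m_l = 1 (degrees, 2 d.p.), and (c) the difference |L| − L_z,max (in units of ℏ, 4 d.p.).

|L| = ℏ√(5·6) = √30 ℏ ≈ 5.477ℏ.
For m_l = 1: cos θ = 1/√30, θ ≈ 79.48°.
|L| − L_z,max = (√30 − 5)ℏ ≈ 0.4772ℏ.

|L| = √30 ℏ ≈ 5.477ℏ; θ(m_l=1) ≈ 79.48°; |L|−L_z,max ≈ 0.4772ℏ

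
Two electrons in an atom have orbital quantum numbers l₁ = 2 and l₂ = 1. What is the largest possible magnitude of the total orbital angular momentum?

The total orbital quantum number L ranges from |l₁ − l₂| to l₁ + l₂ in integer steps.
Allowed values: L = 1, 2, 3.
The largest magnitude corresponds to L = 3: |L_tot| = ℏ√(3·4) = 2√3 ℏ.

|L_tot|_max = 2√3 ℏ ≈ 3.464ℏ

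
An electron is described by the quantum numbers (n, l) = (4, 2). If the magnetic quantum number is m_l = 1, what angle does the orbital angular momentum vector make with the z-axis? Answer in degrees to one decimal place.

|L|² = l(l+1)ℏ² = 6ℏ², so |L| = √6 ℏ.
L_z = m_l ℏ = 1ℏ.
cos θ = L_z/|L| = 1/√6, so θ ≈ 65.9°.

θ ≈ 65.9°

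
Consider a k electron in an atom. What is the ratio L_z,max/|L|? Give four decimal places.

K corresponds to l = 7.
|L| = 2√14 ℏ ≈ 7.4833ℏ, while L_z,max = lℏ = 7ℏ.
L_z,max/|L| = 7/√56 = 0.9354.

L_z,max/|L| = 0.9354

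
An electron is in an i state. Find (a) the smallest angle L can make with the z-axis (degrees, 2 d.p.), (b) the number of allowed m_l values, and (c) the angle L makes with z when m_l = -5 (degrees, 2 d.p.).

θ_min ≈ 22.21°; 13 values; θ(m_l=-5) ≈ 140.49°

I corresponds to l = 6.
cos θ_min = 6/√42, so θ_min ≈ 22.21°.
There are 2l+1 = 13 values of m_l.
For m_l = -5: cos θ = -5/√42, θ ≈ 140.49°.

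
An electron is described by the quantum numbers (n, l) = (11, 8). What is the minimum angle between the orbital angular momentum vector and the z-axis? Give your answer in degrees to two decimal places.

θ_min ≈ 19.47°

|L| = √(l(l+1)) ℏ = 6√2 ℏ.
The smallest angle corresponds to the largest L_z, i.e. m_l = l = 8, giving L_z = 8ℏ.
cos θ_min = 8/√72, so θ_min ≈ 19.47°.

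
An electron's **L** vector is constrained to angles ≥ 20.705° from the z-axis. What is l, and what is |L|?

cos²θ_min = l/(l+1) = 0.8750.
Solving: l = 7.
Then |L| = ℏ√(7·8) = 2√14 ℏ.

l = 7, |L| = 2√14 ℏ ≈ 7.483ℏ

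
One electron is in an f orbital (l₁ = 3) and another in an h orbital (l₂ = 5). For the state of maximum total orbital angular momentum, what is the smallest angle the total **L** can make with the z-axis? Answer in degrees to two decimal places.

θ_min ≈ 19.47°

L runs from |3 − 5| = 2 to 3 + 5 = 8.
So L can be 2, 3, 4, 5, 6, 7, 8.
The maximum is L = 8, with |L_tot| = ℏ√(8·9) = 6√2 ℏ.
The minimum angle with z is arccos(8/√72) ≈ 19.47°.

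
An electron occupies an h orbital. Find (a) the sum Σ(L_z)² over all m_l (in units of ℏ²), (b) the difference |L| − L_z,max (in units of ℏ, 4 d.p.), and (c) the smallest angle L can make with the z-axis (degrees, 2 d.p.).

For an h orbital, l = 5.
Σ m_l² = 110, so Σ(L_z)² = 110 ℏ².
|L| − L_z,max = (√30 − 5)ℏ ≈ 0.4772ℏ.
cos θ_min = 5/√30, so θ_min ≈ 24.09°.

Σ(L_z)² = 110 ℏ²; |L|−L_z,max ≈ 0.4772ℏ; θ_min ≈ 24.09°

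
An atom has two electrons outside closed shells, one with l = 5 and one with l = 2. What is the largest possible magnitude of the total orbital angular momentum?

|L_tot|_max = 2√14 ℏ ≈ 7.483ℏ

Angular momentum addition gives L = |l₁ − l₂|, …, l₁ + l₂.
L ∈ {3, 4, 5, 6, 7}.
The largest magnitude corresponds to L = 7: |L_tot| = ℏ√(7·8) = 2√14 ℏ.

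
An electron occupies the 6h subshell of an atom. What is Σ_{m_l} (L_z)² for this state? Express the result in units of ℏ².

Σ(L_z)² = 110 ℏ²

6h means n = 6, l = 5.
The allowed m_l values are -5, -4, -3, -2, -1, 0, 1, 2, 3, 4, 5.
Σ m_l² = l(l+1)(2l+1)/3 = 5·6·11/3 = 110.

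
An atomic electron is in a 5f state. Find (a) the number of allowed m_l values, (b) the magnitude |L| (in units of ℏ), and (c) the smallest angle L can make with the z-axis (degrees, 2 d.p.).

For 5f, l = 3.
There are 2l+1 = 7 values of m_l.
|L| = ℏ√(3·4) = 2√3 ℏ ≈ 3.464ℏ.
cos θ_min = 3/√12, so θ_min ≈ 30.00°.

7 values; |L| = 2√3 ℏ ≈ 3.464ℏ; θ_min ≈ 30.00°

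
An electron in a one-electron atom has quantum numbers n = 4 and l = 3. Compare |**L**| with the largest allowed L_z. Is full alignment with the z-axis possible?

|L| = 2√3 ℏ ≈ 3.4641ℏ, while L_z,max = lℏ = 3ℏ.
Since |L| > L_z,max, the vector can never point exactly along z; the closest it comes is θ_min = arccos(3/√12) ≈ 30.0°.

No: L_z,max = 3ℏ < |L| = 2√3 ℏ ≈ 3.464ℏ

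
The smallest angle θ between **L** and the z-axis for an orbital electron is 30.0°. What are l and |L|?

l = 3, |L| = 2√3 ℏ ≈ 3.464ℏ

cos²θ_min = l/(l+1) = 0.7500.
l = cos²θ/sin²θ ≈ 3.
Then |L| = ℏ√(3·4) = 2√3 ℏ.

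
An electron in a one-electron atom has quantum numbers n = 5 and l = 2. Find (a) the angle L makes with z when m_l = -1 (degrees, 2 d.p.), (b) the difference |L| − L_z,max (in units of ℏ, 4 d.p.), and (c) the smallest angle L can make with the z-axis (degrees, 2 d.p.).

For m_l = -1: cos θ = -1/√6, θ ≈ 114.09°.
|L| − L_z,max = (√6 − 2)ℏ ≈ 0.4495ℏ.
cos θ_min = 2/√6, so θ_min ≈ 35.26°.

θ(m_l=-1) ≈ 114.09°; |L|−L_z,max ≈ 0.4495ℏ; θ_min ≈ 35.26°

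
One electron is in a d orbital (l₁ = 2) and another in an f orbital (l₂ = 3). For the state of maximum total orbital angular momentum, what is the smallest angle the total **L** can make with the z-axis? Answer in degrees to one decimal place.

θ_min ≈ 24.1°

Angular momentum addition gives L = |l₁ − l₂|, …, l₁ + l₂.
Allowed values: L = 1, 2, 3, 4, 5.
The maximum is L = 5, with |L_tot| = ℏ√(5·6) = √30 ℏ.
The minimum angle with z is arccos(5/√30) ≈ 24.1°.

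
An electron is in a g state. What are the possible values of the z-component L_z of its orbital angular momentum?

A g state has l = 4.
L_z = m_l ℏ with m_l ranging from −l to +l in integer steps.
For l = 4: m_l ∈ {-4, -3, -2, -1, 0, 1, 2, 3, 4}.

L_z ∈ {−4ℏ, −3ℏ, −2ℏ, −ℏ, 0, ℏ, 2ℏ, 3ℏ, 4ℏ}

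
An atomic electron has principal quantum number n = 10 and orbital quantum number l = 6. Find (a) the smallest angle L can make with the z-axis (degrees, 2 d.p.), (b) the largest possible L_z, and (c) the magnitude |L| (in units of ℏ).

cos θ_min = 6/√42, so θ_min ≈ 22.21°.
L_z,max = lℏ = 6ℏ.
|L| = ℏ√(6·7) = √42 ℏ ≈ 6.481ℏ.

θ_min ≈ 22.21°; L_z,max = 6ℏ; |L| = √42 ℏ ≈ 6.481ℏ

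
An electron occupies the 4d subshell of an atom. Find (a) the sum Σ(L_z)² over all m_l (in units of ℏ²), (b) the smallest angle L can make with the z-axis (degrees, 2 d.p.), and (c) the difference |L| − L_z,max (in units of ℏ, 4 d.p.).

The 4d subshell has l = 2.
Σ m_l² = 10, so Σ(L_z)² = 10 ℏ².
cos θ_min = 2/√6, so θ_min ≈ 35.26°.
|L| − L_z,max = (√6 − 2)ℏ ≈ 0.4495ℏ.

Σ(L_z)² = 10 ℏ²; θ_min ≈ 35.26°; |L|−L_z,max ≈ 0.4495ℏ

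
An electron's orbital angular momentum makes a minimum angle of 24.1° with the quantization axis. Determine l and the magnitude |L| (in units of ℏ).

cos θ_min = l/√(l(l+1)) = √(l/(l+1)), so l/(l+1) = cos²(24.1°) = 0.8333.
l = cos²θ/sin²θ ≈ 5.
Then |L| = ℏ√(5·6) = √30 ℏ.

l = 5, |L| = √30 ℏ ≈ 5.477ℏ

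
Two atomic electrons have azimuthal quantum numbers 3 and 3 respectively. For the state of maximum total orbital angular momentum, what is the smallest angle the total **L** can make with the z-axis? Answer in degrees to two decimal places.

By the triangle rule, |l₁ − l₂| ≤ L ≤ l₁ + l₂.
Allowed values: L = 0, 1, 2, 3, 4, 5, 6.
The maximum is L = 6, with |L_tot| = ℏ√(6·7) = √42 ℏ.
The minimum angle with z is arccos(6/√42) ≈ 22.21°.

θ_min ≈ 22.21°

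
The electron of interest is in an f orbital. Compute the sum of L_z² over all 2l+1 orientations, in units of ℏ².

Σ(L_z)² = 28 ℏ²

An f state has l = 3.
The allowed m_l values are -3, -2, -1, 0, 1, 2, 3.
Σ m_l² = 2·(1 + 4 + 9) = 28.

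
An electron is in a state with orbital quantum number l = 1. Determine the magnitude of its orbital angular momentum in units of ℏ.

|L| = ℏ√(l(l+1)) = ℏ√(1·2) = √2 ℏ

|L| = √2 ℏ ≈ 1.414ℏ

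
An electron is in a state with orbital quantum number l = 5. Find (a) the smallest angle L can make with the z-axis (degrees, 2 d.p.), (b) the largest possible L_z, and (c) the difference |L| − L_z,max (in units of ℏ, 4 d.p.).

θ_min ≈ 24.09°; L_z,max = 5ℏ; |L|−L_z,max ≈ 0.4772ℏ

cos θ_min = 5/√30, so θ_min ≈ 24.09°.
L_z,max = lℏ = 5ℏ.
|L| − L_z,max = (√30 − 5)ℏ ≈ 0.4772ℏ.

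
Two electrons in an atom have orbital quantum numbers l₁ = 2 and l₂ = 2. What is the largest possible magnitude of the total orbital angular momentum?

|L_tot|_max = 2√5 ℏ ≈ 4.472ℏ

By the triangle rule, |l₁ − l₂| ≤ L ≤ l₁ + l₂.
L ∈ {0, 1, 2, 3, 4}.
The largest magnitude corresponds to L = 4: |L_tot| = ℏ√(4·5) = 2√5 ℏ.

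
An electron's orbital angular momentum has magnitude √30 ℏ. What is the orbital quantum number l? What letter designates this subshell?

l = 5 (h orbital)

(|L|/ℏ)² = l(l+1) = 30.
Solving: l = 5.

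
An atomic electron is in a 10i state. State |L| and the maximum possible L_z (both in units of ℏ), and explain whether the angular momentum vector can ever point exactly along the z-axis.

No: L_z,max = 6ℏ < |L| = √42 ℏ ≈ 6.481ℏ

10i means n = 10, l = 6.
|L| = √42 ℏ ≈ 6.4807ℏ, while L_z,max = lℏ = 6ℏ.
Since |L| > L_z,max, the vector can never point exactly along z; the closest it comes is θ_min = arccos(6/√42) ≈ 22.2°.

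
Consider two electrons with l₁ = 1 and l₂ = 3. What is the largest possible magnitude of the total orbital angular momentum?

|L_tot|_max = 2√5 ℏ ≈ 4.472ℏ

By the triangle rule, |l₁ − l₂| ≤ L ≤ l₁ + l₂.
Allowed values: L = 2, 3, 4.
The largest magnitude corresponds to L = 4: |L_tot| = ℏ√(4·5) = 2√5 ℏ.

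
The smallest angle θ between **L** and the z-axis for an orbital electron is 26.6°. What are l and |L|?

l = 4, |L| = 2√5 ℏ ≈ 4.472ℏ

cos²θ_min = l/(l+1) = 0.7995.
Thus l = 0.7995/(1 − 0.7995) ≈ 4.
Then |L| = ℏ√(4·5) = 2√5 ℏ.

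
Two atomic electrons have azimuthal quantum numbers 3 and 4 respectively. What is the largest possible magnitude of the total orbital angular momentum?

The total orbital quantum number L ranges from |l₁ − l₂| to l₁ + l₂ in integer steps.
L ∈ {1, 2, 3, 4, 5, 6, 7}.
The largest magnitude corresponds to L = 7: |L_tot| = ℏ√(7·8) = 2√14 ℏ.

|L_tot|_max = 2√14 ℏ ≈ 7.483ℏ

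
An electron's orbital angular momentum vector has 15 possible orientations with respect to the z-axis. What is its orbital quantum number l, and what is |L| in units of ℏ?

l = 7, |L| = 2√14 ℏ ≈ 7.483ℏ

15 = 2l + 1, so l = (15−1)/2 = 7.
Then |L| = √(l(l+1)) ℏ = 2√14 ℏ.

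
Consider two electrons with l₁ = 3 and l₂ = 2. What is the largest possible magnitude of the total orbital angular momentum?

|L_tot|_max = √30 ℏ ≈ 5.477ℏ

Angular momentum addition gives L = |l₁ − l₂|, …, l₁ + l₂.
Allowed values: L = 1, 2, 3, 4, 5.
The largest magnitude corresponds to L = 5: |L_tot| = ℏ√(5·6) = √30 ℏ.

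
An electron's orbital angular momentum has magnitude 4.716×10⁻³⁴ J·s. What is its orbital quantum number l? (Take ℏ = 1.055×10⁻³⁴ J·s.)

Dividing by ℏ: |L|/ℏ ≈ 4.470.
l(l+1) ≈ 4.470² ≈ 19.98, so l = 4.

l = 4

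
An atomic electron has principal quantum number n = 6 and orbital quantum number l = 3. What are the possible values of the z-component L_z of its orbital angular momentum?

L_z ∈ {−3ℏ, −2ℏ, −ℏ, 0, ℏ, 2ℏ, 3ℏ}

L_z = m_l ℏ with m_l ranging from −l to +l in integer steps.
For l = 3: m_l ∈ {-3, -2, -1, 0, 1, 2, 3}.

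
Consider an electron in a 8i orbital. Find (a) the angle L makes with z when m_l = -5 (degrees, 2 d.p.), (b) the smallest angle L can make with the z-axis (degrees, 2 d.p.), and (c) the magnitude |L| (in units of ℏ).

For 8i, l = 6.
For m_l = -5: cos θ = -5/√42, θ ≈ 140.49°.
cos θ_min = 6/√42, so θ_min ≈ 22.21°.
|L| = ℏ√(6·7) = √42 ℏ ≈ 6.481ℏ.

θ(m_l=-5) ≈ 140.49°; θ_min ≈ 22.21°; |L| = √42 ℏ ≈ 6.481ℏ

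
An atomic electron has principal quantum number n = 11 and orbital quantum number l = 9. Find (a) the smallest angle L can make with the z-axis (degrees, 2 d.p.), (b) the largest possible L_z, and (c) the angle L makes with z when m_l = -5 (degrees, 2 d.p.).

cos θ_min = 9/√90, so θ_min ≈ 18.43°.
L_z,max = lℏ = 9ℏ.
For m_l = -5: cos θ = -5/√90, θ ≈ 121.81°.

θ_min ≈ 18.43°; L_z,max = 9ℏ; θ(m_l=-5) ≈ 121.81°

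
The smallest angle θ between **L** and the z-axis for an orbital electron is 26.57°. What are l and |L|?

cos²θ_min = l/(l+1) = 0.7999.
l = cos²θ/sin²θ ≈ 4.
Then |L| = ℏ√(4·5) = 2√5 ℏ.

l = 4, |L| = 2√5 ℏ ≈ 4.472ℏ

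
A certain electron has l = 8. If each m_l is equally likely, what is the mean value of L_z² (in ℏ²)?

⟨L_z²⟩ = 24 ℏ²

The allowed m_l values are -8, -7, -6, -5, -4, -3, -2, -1, 0, 1, 2, 3, 4, 5, 6, 7, 8.
⟨L_z²⟩ = ℏ²·(Σ m_l²)/(2l+1) = ℏ²·408/17 = 24ℏ².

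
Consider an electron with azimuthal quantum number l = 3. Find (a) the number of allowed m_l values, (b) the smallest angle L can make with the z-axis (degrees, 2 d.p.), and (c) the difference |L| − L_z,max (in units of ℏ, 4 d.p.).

There are 2l+1 = 7 values of m_l.
cos θ_min = 3/√12, so θ_min ≈ 30.00°.
|L| − L_z,max = (2√3 − 3)ℏ ≈ 0.4641ℏ.

7 values; θ_min ≈ 30.00°; |L|−L_z,max ≈ 0.4641ℏ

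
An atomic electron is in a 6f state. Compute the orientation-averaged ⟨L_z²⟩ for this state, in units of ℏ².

For 6f, l = 3.
m_l ∈ {-3, -2, -1, 0, 1, 2, 3}.
Average of L_z² over 7 states: 28/7 ℏ² = 4 ℏ².

⟨L_z²⟩ = 4 ℏ²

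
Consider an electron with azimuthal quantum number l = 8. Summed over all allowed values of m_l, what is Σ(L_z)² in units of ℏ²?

Σ(L_z)² = 408 ℏ²

m_l runs from −8 to 8, i.e. {-8, -7, -6, -5, -4, -3, -2, -1, 0, 1, 2, 3, 4, 5, 6, 7, 8}.
Σ m_l² = l(l+1)(2l+1)/3 = 8·9·17/3 = 408.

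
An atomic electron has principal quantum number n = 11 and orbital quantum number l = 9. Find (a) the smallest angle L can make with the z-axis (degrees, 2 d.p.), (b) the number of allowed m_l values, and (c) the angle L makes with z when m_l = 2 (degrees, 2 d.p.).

cos θ_min = 9/√90, so θ_min ≈ 18.43°.
There are 2l+1 = 19 values of m_l.
For m_l = 2: cos θ = 2/√90, θ ≈ 77.83°.

θ_min ≈ 18.43°; 19 values; θ(m_l=2) ≈ 77.83°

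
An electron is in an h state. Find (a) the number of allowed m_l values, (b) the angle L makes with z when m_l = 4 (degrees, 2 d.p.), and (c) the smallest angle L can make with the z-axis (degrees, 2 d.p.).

11 values; θ(m_l=4) ≈ 43.09°; θ_min ≈ 24.09°

H corresponds to l = 5.
There are 2l+1 = 11 values of m_l.
For m_l = 4: cos θ = 4/√30, θ ≈ 43.09°.
cos θ_min = 5/√30, so θ_min ≈ 24.09°.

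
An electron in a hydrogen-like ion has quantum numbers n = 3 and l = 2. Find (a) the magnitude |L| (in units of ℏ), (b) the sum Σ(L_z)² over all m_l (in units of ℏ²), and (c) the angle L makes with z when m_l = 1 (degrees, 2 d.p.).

|L| = √6 ℏ ≈ 2.449ℏ; Σ(L_z)² = 10 ℏ²; θ(m_l=1) ≈ 65.91°

|L| = ℏ√(2·3) = √6 ℏ ≈ 2.449ℏ.
Σ m_l² = 10, so Σ(L_z)² = 10 ℏ².
For m_l = 1: cos θ = 1/√6, θ ≈ 65.91°.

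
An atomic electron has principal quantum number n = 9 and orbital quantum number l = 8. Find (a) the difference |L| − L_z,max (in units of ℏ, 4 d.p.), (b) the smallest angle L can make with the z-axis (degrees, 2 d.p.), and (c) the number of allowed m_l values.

|L| − L_z,max = (6√2 − 8)ℏ ≈ 0.4853ℏ.
cos θ_min = 8/√72, so θ_min ≈ 19.47°.
There are 2l+1 = 17 values of m_l.

|L|−L_z,max ≈ 0.4853ℏ; θ_min ≈ 19.47°; 17 values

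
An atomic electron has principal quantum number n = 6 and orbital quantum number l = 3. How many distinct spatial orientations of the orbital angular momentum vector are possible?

The number of m_l values is 2l + 1 = 2·3 + 1 = 7.

7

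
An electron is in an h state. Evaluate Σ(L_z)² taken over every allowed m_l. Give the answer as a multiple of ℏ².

Σ(L_z)² = 110 ℏ²

For an h orbital, l = 5.
The allowed m_l values are -5, -4, -3, -2, -1, 0, 1, 2, 3, 4, 5.
Σ m_l² = l(l+1)(2l+1)/3 = 5·6·11/3 = 110.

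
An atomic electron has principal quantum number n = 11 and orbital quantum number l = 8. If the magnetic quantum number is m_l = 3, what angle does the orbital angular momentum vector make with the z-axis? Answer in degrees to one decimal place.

|L| = ℏ√(l(l+1)) = 6√2 ℏ.
L_z = m_l ℏ = 3ℏ.
cos θ = L_z/|L| = 3/√72, so θ ≈ 69.3°.

θ ≈ 69.3°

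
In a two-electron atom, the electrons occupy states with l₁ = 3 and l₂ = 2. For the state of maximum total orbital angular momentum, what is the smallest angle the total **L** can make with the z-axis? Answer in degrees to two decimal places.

The total orbital quantum number L ranges from |l₁ − l₂| to l₁ + l₂ in integer steps.
L ∈ {1, 2, 3, 4, 5}.
The maximum is L = 5, with |L_tot| = ℏ√(5·6) = √30 ℏ.
The minimum angle with z is arccos(5/√30) ≈ 24.09°.

θ_min ≈ 24.09°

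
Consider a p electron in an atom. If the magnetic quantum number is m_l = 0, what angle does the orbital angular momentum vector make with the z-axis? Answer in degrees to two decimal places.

A p state has l = 1.
|L|² = l(l+1)ℏ² = 2ℏ², so |L| = √2 ℏ.
L_z = m_l ℏ = 0ℏ.
cos θ = L_z/|L| = 0/√2, so θ ≈ 90.00°.

θ ≈ 90.00°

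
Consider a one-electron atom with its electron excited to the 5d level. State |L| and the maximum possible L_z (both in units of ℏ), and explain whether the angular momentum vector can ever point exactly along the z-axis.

No: L_z,max = 2ℏ < |L| = √6 ℏ ≈ 2.449ℏ

The 5d level has l = 2.
|L| = √6 ℏ ≈ 2.4495ℏ, while L_z,max = lℏ = 2ℏ.
Since |L| > L_z,max, the vector can never point exactly along z; the closest it comes is θ_min = arccos(2/√6) ≈ 35.3°.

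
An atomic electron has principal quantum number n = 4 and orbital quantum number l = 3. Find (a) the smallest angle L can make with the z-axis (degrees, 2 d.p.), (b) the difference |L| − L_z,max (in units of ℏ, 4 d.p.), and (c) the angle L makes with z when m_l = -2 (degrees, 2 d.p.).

θ_min ≈ 30.00°; |L|−L_z,max ≈ 0.4641ℏ; θ(m_l=-2) ≈ 125.26°

cos θ_min = 3/√12, so θ_min ≈ 30.00°.
|L| − L_z,max = (2√3 − 3)ℏ ≈ 0.4641ℏ.
For m_l = -2: cos θ = -2/√12, θ ≈ 125.26°.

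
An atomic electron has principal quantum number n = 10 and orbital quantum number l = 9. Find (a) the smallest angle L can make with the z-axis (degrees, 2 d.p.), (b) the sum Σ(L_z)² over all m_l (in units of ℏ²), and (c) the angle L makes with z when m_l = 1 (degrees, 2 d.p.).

θ_min ≈ 18.43°; Σ(L_z)² = 570 ℏ²; θ(m_l=1) ≈ 83.95°

cos θ_min = 9/√90, so θ_min ≈ 18.43°.
Σ m_l² = 570, so Σ(L_z)² = 570 ℏ².
For m_l = 1: cos θ = 1/√90, θ ≈ 83.95°.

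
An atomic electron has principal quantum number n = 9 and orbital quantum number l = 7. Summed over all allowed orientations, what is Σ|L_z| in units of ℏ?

Σ|L_z| = 56 ℏ

The allowed m_l values are -7, -6, -5, -4, -3, -2, -1, 0, 1, 2, 3, 4, 5, 6, 7.
Σ|m_l| = 2·7(7+1)/2 = 56.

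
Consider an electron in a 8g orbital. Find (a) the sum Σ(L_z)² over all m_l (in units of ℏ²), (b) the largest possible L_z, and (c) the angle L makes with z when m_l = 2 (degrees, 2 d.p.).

Σ(L_z)² = 60 ℏ²; L_z,max = 4ℏ; θ(m_l=2) ≈ 63.43°

For 8g, l = 4.
Σ m_l² = 60, so Σ(L_z)² = 60 ℏ².
L_z,max = lℏ = 4ℏ.
For m_l = 2: cos θ = 2/√20, θ ≈ 63.43°.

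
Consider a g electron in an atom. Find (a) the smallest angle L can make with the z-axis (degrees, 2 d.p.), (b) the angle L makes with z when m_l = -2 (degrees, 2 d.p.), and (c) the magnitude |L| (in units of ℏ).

For a g orbital, l = 4.
cos θ_min = 4/√20, so θ_min ≈ 26.57°.
For m_l = -2: cos θ = -2/√20, θ ≈ 116.57°.
|L| = ℏ√(4·5) = 2√5 ℏ ≈ 4.472ℏ.

θ_min ≈ 26.57°; θ(m_l=-2) ≈ 116.57°; |L| = 2√5 ℏ ≈ 4.472ℏ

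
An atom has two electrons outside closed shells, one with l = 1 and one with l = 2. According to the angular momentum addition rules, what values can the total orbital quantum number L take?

Angular momentum addition gives L = |l₁ − l₂|, …, l₁ + l₂.
L ∈ {1, 2, 3}.

L = 1, 2, 3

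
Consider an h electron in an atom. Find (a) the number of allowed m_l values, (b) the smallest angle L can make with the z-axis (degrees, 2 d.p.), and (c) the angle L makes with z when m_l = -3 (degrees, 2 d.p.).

11 values; θ_min ≈ 24.09°; θ(m_l=-3) ≈ 123.21°

The letter h corresponds to l = 5.
There are 2l+1 = 11 values of m_l.
cos θ_min = 5/√30, so θ_min ≈ 24.09°.
For m_l = -3: cos θ = -3/√30, θ ≈ 123.21°.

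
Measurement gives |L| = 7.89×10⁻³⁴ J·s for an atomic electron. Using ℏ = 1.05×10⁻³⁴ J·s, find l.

l = 7

In units of ℏ, |L| ≈ 7.514.
(|L|/ℏ)² = l(l+1) ≈ 56.46 ⇒ l = 7.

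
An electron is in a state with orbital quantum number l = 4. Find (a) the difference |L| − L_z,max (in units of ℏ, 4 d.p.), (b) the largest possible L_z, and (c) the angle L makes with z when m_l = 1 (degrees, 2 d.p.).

|L|−L_z,max ≈ 0.4721ℏ; L_z,max = 4ℏ; θ(m_l=1) ≈ 77.08°

|L| − L_z,max = (2√5 − 4)ℏ ≈ 0.4721ℏ.
L_z,max = lℏ = 4ℏ.
For m_l = 1: cos θ = 1/√20, θ ≈ 77.08°.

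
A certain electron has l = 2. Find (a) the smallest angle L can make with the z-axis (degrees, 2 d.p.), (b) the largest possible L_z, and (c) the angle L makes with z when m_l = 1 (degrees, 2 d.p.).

θ_min ≈ 35.26°; L_z,max = 2ℏ; θ(m_l=1) ≈ 65.91°

cos θ_min = 2/√6, so θ_min ≈ 35.26°.
L_z,max = lℏ = 2ℏ.
For m_l = 1: cos θ = 1/√6, θ ≈ 65.91°.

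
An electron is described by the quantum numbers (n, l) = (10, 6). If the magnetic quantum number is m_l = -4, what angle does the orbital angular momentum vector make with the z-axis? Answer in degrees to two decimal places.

|L| = ℏ√(l(l+1)) = √42 ℏ.
L_z = m_l ℏ = −4ℏ.
cos θ = L_z/|L| = -4/√42, so θ ≈ 128.11°.

θ ≈ 128.11°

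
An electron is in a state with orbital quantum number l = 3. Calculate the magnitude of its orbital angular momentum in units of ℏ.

|L| = ℏ√(l(l+1)) = ℏ√(3·4) = 2√3 ℏ

|L| = 2√3 ℏ ≈ 3.464ℏ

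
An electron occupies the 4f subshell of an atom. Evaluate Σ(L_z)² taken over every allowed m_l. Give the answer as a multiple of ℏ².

Σ(L_z)² = 28 ℏ²

The 4f subshell has l = 3.
The allowed m_l values are -3, -2, -1, 0, 1, 2, 3.
Summing m² from −3 to 3: Σ m_l² = 28.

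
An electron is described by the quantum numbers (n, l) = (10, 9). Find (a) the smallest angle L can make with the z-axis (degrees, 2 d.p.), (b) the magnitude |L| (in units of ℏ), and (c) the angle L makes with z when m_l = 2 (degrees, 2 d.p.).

cos θ_min = 9/√90, so θ_min ≈ 18.43°.
|L| = ℏ√(9·10) = 3√10 ℏ ≈ 9.487ℏ.
For m_l = 2: cos θ = 2/√90, θ ≈ 77.83°.

θ_min ≈ 18.43°; |L| = 3√10 ℏ ≈ 9.487ℏ; θ(m_l=2) ≈ 77.83°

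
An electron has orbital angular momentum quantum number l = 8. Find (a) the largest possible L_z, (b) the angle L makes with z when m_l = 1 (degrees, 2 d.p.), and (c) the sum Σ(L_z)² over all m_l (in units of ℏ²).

L_z,max = 8ℏ; θ(m_l=1) ≈ 83.23°; Σ(L_z)² = 408 ℏ²

L_z,max = lℏ = 8ℏ.
For m_l = 1: cos θ = 1/√72, θ ≈ 83.23°.
Σ m_l² = 408, so Σ(L_z)² = 408 ℏ².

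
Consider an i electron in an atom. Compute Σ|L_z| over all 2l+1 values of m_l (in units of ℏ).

Σ|L_z| = 42 ℏ

For an i orbital, l = 6.
m_l runs from −6 to 6, i.e. {-6, -5, -4, -3, -2, -1, 0, 1, 2, 3, 4, 5, 6}.
Σ|m_l| = l(l+1) = 42.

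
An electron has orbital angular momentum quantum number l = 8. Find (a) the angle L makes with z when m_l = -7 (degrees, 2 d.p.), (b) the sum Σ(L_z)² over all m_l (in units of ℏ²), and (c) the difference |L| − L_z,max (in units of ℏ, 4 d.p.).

θ(m_l=-7) ≈ 145.58°; Σ(L_z)² = 408 ℏ²; |L|−L_z,max ≈ 0.4853ℏ

For m_l = -7: cos θ = -7/√72, θ ≈ 145.58°.
Σ m_l² = 408, so Σ(L_z)² = 408 ℏ².
|L| − L_z,max = (6√2 − 8)ℏ ≈ 0.4853ℏ.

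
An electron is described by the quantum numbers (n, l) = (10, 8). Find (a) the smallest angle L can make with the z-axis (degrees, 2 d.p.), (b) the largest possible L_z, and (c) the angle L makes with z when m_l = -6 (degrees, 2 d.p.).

cos θ_min = 8/√72, so θ_min ≈ 19.47°.
L_z,max = lℏ = 8ℏ.
For m_l = -6: cos θ = -6/√72, θ ≈ 135.00°.

θ_min ≈ 19.47°; L_z,max = 8ℏ; θ(m_l=-6) ≈ 135.00°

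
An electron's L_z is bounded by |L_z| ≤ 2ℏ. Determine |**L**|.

L_z,max = lℏ, so l = 2.
|L| = ℏ√(l(l+1)) = √6 ℏ.

|L| = √6 ℏ ≈ 2.449ℏ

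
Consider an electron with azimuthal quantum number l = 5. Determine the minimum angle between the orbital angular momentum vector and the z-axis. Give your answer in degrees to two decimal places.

θ_min ≈ 24.09°

|L|² = l(l+1)ℏ² = 30ℏ², so |L| = √30 ℏ.
The smallest angle corresponds to the largest L_z, i.e. m_l = l = 5, giving L_z = 5ℏ.
cos θ_min = 5/√30, so θ_min ≈ 24.09°.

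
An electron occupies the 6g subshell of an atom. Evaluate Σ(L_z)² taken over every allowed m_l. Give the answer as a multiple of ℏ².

Σ(L_z)² = 60 ℏ²

The 6g subshell has l = 4.
m_l runs from −4 to 4, i.e. {-4, -3, -2, -1, 0, 1, 2, 3, 4}.
Σ m_l² = 2·(1 + 4 + 9 + 16) = 60.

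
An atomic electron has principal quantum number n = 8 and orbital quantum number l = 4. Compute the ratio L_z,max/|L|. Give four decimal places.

L_z,max/|L| = 0.8944

|L| = 2√5 ℏ ≈ 4.4721ℏ, while L_z,max = lℏ = 4ℏ.
L_z,max/|L| = 4/√20 = 0.8944.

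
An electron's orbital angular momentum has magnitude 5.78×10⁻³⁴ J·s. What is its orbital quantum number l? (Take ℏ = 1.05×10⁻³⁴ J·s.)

l = 5

|L|/ℏ = (5.78×10⁻³⁴)/(1.05×10⁻³⁴) ≈ 5.505.
Set l(l+1) = 30.30; the integer solution is l = 5.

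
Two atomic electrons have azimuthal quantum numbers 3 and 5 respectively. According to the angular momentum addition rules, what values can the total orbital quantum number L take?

By the triangle rule, |l₁ − l₂| ≤ L ≤ l₁ + l₂.
L ∈ {2, 3, 4, 5, 6, 7, 8}.

L = 2, 3, 4, 5, 6, 7, 8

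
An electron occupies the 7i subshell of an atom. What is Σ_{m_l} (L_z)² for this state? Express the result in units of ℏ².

Σ(L_z)² = 182 ℏ²

The 7i subshell has l = 6.
The allowed m_l values are -6, -5, -4, -3, -2, -1, 0, 1, 2, 3, 4, 5, 6.
Σ m_l² = l(l+1)(2l+1)/3 = 6·7·13/3 = 182.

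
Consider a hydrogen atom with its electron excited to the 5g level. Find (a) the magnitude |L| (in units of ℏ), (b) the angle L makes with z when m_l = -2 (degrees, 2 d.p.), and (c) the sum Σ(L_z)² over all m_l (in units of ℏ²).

|L| = 2√5 ℏ ≈ 4.472ℏ; θ(m_l=-2) ≈ 116.57°; Σ(L_z)² = 60 ℏ²

The 5g level has l = 4.
|L| = ℏ√(4·5) = 2√5 ℏ ≈ 4.472ℏ.
For m_l = -2: cos θ = -2/√20, θ ≈ 116.57°.
Σ m_l² = 60, so Σ(L_z)² = 60 ℏ².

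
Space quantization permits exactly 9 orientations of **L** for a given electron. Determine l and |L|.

9 = 2l + 1, so l = (9−1)/2 = 4.
Then |L| = √(l(l+1)) ℏ = 2√5 ℏ.

l = 4, |L| = 2√5 ℏ ≈ 4.472ℏ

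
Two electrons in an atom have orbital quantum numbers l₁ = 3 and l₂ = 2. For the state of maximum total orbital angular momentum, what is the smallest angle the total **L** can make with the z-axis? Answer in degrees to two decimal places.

θ_min ≈ 24.09°

The total orbital quantum number L ranges from |l₁ − l₂| to l₁ + l₂ in integer steps.
L ∈ {1, 2, 3, 4, 5}.
The maximum is L = 5, with |L_tot| = ℏ√(5·6) = √30 ℏ.
The minimum angle with z is arccos(5/√30) ≈ 24.09°.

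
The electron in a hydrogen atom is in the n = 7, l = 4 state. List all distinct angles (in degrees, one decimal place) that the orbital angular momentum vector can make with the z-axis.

|L| = √(l(l+1)) ℏ = 2√5 ℏ.
cos θ = m_l/√20 for each m_l ∈ {-4, -3, -2, -1, 0, 1, 2, 3, 4}.

θ ∈ {26.6°, 47.9°, 63.4°, 77.1°, 90.0°, 102.9°, 116.6°, 132.1°, 153.4°}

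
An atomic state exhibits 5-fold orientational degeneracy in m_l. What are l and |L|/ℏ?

l = 2, |L| = √6 ℏ ≈ 2.449ℏ

2l + 1 = 5 ⇒ l = 2.
|L| = ℏ√(l(l+1)) = ℏ√(2·3) = √6 ℏ.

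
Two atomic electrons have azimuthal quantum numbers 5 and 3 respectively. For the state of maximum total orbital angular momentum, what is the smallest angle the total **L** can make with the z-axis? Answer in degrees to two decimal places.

The total orbital quantum number L ranges from |l₁ − l₂| to l₁ + l₂ in integer steps.
L ∈ {2, 3, 4, 5, 6, 7, 8}.
The maximum is L = 8, with |L_tot| = ℏ√(8·9) = 6√2 ℏ.
The minimum angle with z is arccos(8/√72) ≈ 19.47°.

θ_min ≈ 19.47°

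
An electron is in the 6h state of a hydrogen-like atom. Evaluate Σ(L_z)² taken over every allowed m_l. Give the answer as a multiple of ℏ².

The 6h subshell has l = 5.
m_l ∈ {-5, -4, -3, -2, -1, 0, 1, 2, 3, 4, 5}.
Σ m_l² = l(l+1)(2l+1)/3 = 5·6·11/3 = 110.

Σ(L_z)² = 110 ℏ²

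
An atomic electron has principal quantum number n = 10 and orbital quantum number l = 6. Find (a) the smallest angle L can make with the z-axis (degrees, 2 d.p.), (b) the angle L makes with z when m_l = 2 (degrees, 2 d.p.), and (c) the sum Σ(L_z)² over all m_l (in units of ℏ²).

θ_min ≈ 22.21°; θ(m_l=2) ≈ 72.02°; Σ(L_z)² = 182 ℏ²

cos θ_min = 6/√42, so θ_min ≈ 22.21°.
For m_l = 2: cos θ = 2/√42, θ ≈ 72.02°.
Σ m_l² = 182, so Σ(L_z)² = 182 ℏ².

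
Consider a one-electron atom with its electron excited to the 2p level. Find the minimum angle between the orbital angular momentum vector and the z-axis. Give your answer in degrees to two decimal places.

θ_min ≈ 45.00°

The 2p level has l = 1.
|L|² = l(l+1)ℏ² = 2ℏ², so |L| = √2 ℏ.
The smallest angle corresponds to the largest L_z, i.e. m_l = l = 1, giving L_z = 1ℏ.
cos θ_min = 1/√2, so θ_min ≈ 45.00°.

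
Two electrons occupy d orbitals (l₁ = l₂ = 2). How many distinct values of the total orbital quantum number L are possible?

5

Angular momentum addition gives L = |l₁ − l₂|, …, l₁ + l₂.
So L can be 0, 1, 2, 3, 4.
That is 5 values.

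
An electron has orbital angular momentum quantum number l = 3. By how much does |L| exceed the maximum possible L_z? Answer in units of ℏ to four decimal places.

|L| − L_z,max ≈ 0.4641ℏ

|L| = 2√3 ℏ ≈ 3.4641ℏ, while L_z,max = lℏ = 3ℏ.
The difference is (2√3 − 3)ℏ ≈ 0.4641ℏ.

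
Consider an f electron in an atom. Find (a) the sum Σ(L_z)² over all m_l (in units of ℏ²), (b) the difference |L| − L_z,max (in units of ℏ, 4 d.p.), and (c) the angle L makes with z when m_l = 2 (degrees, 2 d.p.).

For an f orbital, l = 3.
Σ m_l² = 28, so Σ(L_z)² = 28 ℏ².
|L| − L_z,max = (2√3 − 3)ℏ ≈ 0.4641ℏ.
For m_l = 2: cos θ = 2/√12, θ ≈ 54.74°.

Σ(L_z)² = 28 ℏ²; |L|−L_z,max ≈ 0.4641ℏ; θ(m_l=2) ≈ 54.74°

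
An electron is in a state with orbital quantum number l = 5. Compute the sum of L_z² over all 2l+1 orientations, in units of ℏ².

The allowed m_l values are -5, -4, -3, -2, -1, 0, 1, 2, 3, 4, 5.
Summing m² from −5 to 5: Σ m_l² = 110.

Σ(L_z)² = 110 ℏ²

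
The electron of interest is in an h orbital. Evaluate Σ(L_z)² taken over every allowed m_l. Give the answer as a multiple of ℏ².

Σ(L_z)² = 110 ℏ²

An h state has l = 5.
m_l runs from −5 to 5, i.e. {-5, -4, -3, -2, -1, 0, 1, 2, 3, 4, 5}.
Σ m_l² = 2·(1 + 4 + 9 + 16 + 25) = 110.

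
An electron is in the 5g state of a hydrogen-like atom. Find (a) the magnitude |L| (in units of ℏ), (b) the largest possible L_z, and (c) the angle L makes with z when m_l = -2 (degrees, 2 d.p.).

|L| = 2√5 ℏ ≈ 4.472ℏ; L_z,max = 4ℏ; θ(m_l=-2) ≈ 116.57°

The 5g subshell has l = 4.
|L| = ℏ√(4·5) = 2√5 ℏ ≈ 4.472ℏ.
L_z,max = lℏ = 4ℏ.
For m_l = -2: cos θ = -2/√20, θ ≈ 116.57°.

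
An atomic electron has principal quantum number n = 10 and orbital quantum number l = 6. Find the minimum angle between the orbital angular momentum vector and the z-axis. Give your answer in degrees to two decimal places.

|L| = ℏ√(l(l+1)) = √42 ℏ.
The smallest angle corresponds to the largest L_z, i.e. m_l = l = 6, giving L_z = 6ℏ.
cos θ_min = 6/√42, so θ_min ≈ 22.21°.

θ_min ≈ 22.21°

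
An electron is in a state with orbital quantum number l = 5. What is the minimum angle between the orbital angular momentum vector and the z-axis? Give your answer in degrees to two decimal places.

θ_min ≈ 24.09°

|L| = √(l(l+1)) ℏ = √30 ℏ.
The smallest angle corresponds to the largest L_z, i.e. m_l = l = 5, giving L_z = 5ℏ.
cos θ_min = 5/√30, so θ_min ≈ 24.09°.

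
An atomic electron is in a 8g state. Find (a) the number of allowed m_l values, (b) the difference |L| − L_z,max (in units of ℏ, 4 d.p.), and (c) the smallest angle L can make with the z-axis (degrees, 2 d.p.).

The 8g subshell has l = 4.
There are 2l+1 = 9 values of m_l.
|L| − L_z,max = (2√5 − 4)ℏ ≈ 0.4721ℏ.
cos θ_min = 4/√20, so θ_min ≈ 26.57°.

9 values; |L|−L_z,max ≈ 0.4721ℏ; θ_min ≈ 26.57°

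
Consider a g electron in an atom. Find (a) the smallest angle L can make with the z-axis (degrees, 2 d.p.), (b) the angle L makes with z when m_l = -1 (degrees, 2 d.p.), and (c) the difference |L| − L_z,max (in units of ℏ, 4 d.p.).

θ_min ≈ 26.57°; θ(m_l=-1) ≈ 102.92°; |L|−L_z,max ≈ 0.4721ℏ

G corresponds to l = 4.
cos θ_min = 4/√20, so θ_min ≈ 26.57°.
For m_l = -1: cos θ = -1/√20, θ ≈ 102.92°.
|L| − L_z,max = (2√5 − 4)ℏ ≈ 0.4721ℏ.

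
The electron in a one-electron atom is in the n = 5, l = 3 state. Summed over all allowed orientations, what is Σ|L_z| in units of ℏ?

m_l ∈ {-3, -2, -1, 0, 1, 2, 3}.
Σ|m_l| = 2(1+2+…+3) = 12.

Σ|L_z| = 12 ℏ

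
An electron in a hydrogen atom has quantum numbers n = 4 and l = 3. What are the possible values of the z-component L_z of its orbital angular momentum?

L_z ∈ {−3ℏ, −2ℏ, −ℏ, 0, ℏ, 2ℏ, 3ℏ}

L_z = m_l ℏ with m_l ranging from −l to +l in integer steps.
For l = 3: m_l ∈ {-3, -2, -1, 0, 1, 2, 3}.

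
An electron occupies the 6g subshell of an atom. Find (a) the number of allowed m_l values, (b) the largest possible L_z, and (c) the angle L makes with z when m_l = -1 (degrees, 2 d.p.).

For 6g, l = 4.
There are 2l+1 = 9 values of m_l.
L_z,max = lℏ = 4ℏ.
For m_l = -1: cos θ = -1/√20, θ ≈ 102.92°.

9 values; L_z,max = 4ℏ; θ(m_l=-1) ≈ 102.92°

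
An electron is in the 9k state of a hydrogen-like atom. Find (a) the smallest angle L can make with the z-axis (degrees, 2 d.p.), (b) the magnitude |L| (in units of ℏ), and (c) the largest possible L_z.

θ_min ≈ 20.70°; |L| = 2√14 ℏ ≈ 7.483ℏ; L_z,max = 7ℏ

9k means n = 9, l = 7.
cos θ_min = 7/√56, so θ_min ≈ 20.70°.
|L| = ℏ√(7·8) = 2√14 ℏ ≈ 7.483ℏ.
L_z,max = lℏ = 7ℏ.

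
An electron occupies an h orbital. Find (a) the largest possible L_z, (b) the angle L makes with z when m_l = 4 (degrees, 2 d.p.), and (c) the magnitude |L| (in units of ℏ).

L_z,max = 5ℏ; θ(m_l=4) ≈ 43.09°; |L| = √30 ℏ ≈ 5.477ℏ

For an h orbital, l = 5.
L_z,max = lℏ = 5ℏ.
For m_l = 4: cos θ = 4/√30, θ ≈ 43.09°.
|L| = ℏ√(5·6) = √30 ℏ ≈ 5.477ℏ.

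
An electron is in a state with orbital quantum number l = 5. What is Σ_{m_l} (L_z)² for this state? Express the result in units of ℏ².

Σ(L_z)² = 110 ℏ²

m_l runs from −5 to 5, i.e. {-5, -4, -3, -2, -1, 0, 1, 2, 3, 4, 5}.
Σ m_l² = 2·(1 + 4 + 9 + 16 + 25) = 110.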